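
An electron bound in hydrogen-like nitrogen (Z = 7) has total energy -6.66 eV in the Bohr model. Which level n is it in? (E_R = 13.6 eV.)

10

E_n = −E_R Z²/n² ⇒ n² = E_R Z²/(−E_n) = 13.6 × 7² / 6.66 ≈ 100.06
n = 10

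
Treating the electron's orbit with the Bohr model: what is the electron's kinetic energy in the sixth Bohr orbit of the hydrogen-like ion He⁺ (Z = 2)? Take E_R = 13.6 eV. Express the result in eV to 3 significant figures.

1.51 eV

For a Coulomb orbit the virial theorem gives K = −E_n.
E_n = −E_R·Z²/n², so K = E_R·Z²/n² = 13.6 × 2²/6² = 1.51 eV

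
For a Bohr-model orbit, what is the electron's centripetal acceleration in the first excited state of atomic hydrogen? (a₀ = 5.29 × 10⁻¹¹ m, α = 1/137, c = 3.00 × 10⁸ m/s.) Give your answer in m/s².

5.67 × 10²¹ m/s²

r = n²a₀/Z = 2.12 × 10⁻¹⁰ m, v = Zαc/n = 1.09 × 10⁶ m/s
a = v²/r = (1.09 × 10⁶)² / 2.12 × 10⁻¹⁰ = 5.67 × 10²¹ m/s²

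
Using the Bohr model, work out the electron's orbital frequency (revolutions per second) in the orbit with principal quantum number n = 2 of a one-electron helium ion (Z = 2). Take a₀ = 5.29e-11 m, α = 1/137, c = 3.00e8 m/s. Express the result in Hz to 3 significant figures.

r = n²a₀/Z = 1.06e-10 m, v = Zαc/n = 2.19e6 m/s
f = v/(2πr) = 3.29e15 Hz

3.29e15 Hz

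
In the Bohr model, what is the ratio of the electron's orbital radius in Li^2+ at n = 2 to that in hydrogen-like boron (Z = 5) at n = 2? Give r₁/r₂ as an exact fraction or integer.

5/3

r ∝ Z^-1 · n^2
r₁/r₂ = (3/5)^-1 · (2/2)^2 = 5/3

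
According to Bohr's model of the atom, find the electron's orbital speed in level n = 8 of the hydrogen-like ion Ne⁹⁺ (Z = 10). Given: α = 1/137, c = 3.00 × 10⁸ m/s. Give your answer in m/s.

v_n = Zαc/n = 10 × 0.00730 × 3.00 × 10⁸ / 8
    = 2.74 × 10⁶ m/s

2.74 × 10⁶ m/s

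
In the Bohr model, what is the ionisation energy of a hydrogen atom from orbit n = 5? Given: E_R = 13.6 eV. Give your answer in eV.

E_n = −E_R·Z²/n² = −13.6 × 1²/5² eV = -0.544 eV
Ionisation energy = −E_n = 0.544 eV

0.544 eV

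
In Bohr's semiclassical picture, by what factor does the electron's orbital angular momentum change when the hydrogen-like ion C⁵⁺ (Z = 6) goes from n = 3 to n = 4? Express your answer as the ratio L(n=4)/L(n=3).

4/3

L = nℏ depends only on n, so L ∝ n.
L(n=4)/L(n=3) = (4/3)^1 = 4/3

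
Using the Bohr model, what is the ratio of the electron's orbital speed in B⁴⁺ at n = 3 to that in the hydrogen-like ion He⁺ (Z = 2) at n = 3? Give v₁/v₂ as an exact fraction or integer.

v ∝ Z^1 · n^-1
v₁/v₂ = (5/2)^1 · (3/3)^-1 = 5/2

5/2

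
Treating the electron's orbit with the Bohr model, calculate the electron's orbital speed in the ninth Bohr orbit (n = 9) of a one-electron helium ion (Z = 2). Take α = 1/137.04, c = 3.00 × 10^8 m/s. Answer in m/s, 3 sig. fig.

4.86 × 10^5 m/s

v_n = Zαc/n = 2 × 0.00730 × 3.00 × 10^8 / 9
    = 4.86 × 10^5 m/s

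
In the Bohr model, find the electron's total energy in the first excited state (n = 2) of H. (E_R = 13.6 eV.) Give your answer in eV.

E_n = −E_R·Z²/n² = −13.6 × 1²/2² = -3.40 eV

-3.40 eV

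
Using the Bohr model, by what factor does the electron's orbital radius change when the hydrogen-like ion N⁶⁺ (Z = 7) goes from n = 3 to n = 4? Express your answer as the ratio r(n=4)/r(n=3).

16/9

r ∝ Z^-1 · n^2; with Z fixed, r ∝ n^2.
r(n=4)/r(n=3) = (4/3)^2 = 16/9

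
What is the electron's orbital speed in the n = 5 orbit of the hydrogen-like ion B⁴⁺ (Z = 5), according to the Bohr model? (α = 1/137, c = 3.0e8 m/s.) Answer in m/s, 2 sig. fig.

2.2e6 m/s

v_n = Zαc/n = 5 × 0.0073 × 3.0e8 / 5
    = 2.2e6 m/s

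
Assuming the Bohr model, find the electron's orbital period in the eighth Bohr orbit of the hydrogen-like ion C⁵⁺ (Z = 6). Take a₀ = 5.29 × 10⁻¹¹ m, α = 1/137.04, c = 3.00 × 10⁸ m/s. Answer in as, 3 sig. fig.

r = n²a₀/Z = 8²·5.29 × 10⁻¹¹/6 = 5.64 × 10⁻¹⁰ m
v = Zαc/n = 6·0.00730·3.00 × 10⁸/8 = 1.64 × 10⁶ m/s
T = 2πr/v = 2.16 × 10⁻¹⁵ s = 2160 as

2160 as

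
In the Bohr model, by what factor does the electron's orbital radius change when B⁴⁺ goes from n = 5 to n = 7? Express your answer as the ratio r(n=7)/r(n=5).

49/25

r ∝ Z^-1 · n^2; with Z fixed, r ∝ n^2.
r(n=7)/r(n=5) = (7/5)^2 = 49/25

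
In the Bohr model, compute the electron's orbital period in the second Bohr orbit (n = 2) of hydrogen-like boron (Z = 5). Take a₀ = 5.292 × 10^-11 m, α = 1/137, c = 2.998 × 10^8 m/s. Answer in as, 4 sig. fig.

48.62 as

r = n²a₀/Z = 2²·5.292 × 10^-11/5 = 4.234 × 10^-11 m
v = Zαc/n = 5·0.007299·2.998 × 10^8/2 = 5.471 × 10^6 m/s
T = 2πr/v = 4.862 × 10^-17 s = 48.62 as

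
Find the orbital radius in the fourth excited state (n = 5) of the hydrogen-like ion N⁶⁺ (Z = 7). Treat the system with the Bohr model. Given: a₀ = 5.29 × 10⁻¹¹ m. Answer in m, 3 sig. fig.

r_n = n²a₀/Z = 5² × 5.29 × 10⁻¹¹ / 7
    = 25 × 5.29 × 10⁻¹¹ / 7 = 1.89 × 10⁻¹⁰ m

1.89 × 10⁻¹⁰ m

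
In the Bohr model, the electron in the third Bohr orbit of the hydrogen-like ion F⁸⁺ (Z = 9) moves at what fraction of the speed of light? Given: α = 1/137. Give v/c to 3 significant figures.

v_n = Zαc/n, so v/c = Zα/n = 9 × 0.00730 / 3 = 0.0219

0.0219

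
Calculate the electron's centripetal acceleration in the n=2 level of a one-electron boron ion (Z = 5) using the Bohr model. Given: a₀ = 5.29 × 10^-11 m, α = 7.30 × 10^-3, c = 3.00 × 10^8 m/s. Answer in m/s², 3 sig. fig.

r = n²a₀/Z = 4.23 × 10^-11 m, v = Zαc/n = 5.47 × 10^6 m/s
a = v²/r = (5.47 × 10^6)² / 4.23 × 10^-11 = 7.08 × 10^23 m/s²

7.08 × 10^23 m/s²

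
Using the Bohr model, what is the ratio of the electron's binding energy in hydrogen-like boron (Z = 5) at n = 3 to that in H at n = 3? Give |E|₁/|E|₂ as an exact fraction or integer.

25

|E| ∝ Z^2 · n^-2
|E|₁/|E|₂ = (5/1)^2 · (3/3)^-2 = 25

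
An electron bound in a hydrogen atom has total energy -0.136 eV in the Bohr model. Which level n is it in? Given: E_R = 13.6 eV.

10

E_n = −E_R Z²/n² ⇒ n² = E_R Z²/(−E_n) = 13.6 × 1² / 0.136 ≈ 100.00
n = 10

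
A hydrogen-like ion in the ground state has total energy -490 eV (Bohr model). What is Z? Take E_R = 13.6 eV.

E_n = −E_R Z²/n² ⇒ Z² = −E_n n²/E_R = 490 × 1² / 13.6 ≈ 36.03
Z = 6

6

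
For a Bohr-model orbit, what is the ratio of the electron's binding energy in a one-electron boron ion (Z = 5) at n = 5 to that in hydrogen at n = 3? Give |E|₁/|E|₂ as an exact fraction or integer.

9

|E| ∝ Z^2 · n^-2
|E|₁/|E|₂ = (5/1)^2 · (5/3)^-2 = 9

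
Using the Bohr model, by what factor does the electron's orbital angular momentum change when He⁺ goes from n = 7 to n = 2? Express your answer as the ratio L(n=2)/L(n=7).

2/7

L = nℏ depends only on n, so L ∝ n.
L(n=2)/L(n=7) = (2/7)^1 = 2/7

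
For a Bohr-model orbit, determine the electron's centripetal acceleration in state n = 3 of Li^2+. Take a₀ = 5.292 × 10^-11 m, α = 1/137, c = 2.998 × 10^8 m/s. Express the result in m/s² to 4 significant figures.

r = n²a₀/Z = 1.588 × 10^-10 m, v = Zαc/n = 2.188 × 10^6 m/s
a = v²/r = (2.188 × 10^6)² / 1.588 × 10^-10 = 3.016 × 10^22 m/s²

3.016 × 10^22 m/s²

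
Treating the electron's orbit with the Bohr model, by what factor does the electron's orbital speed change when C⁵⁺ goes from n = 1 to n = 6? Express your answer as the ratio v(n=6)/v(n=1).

v ∝ Z^1 · n^-1; with Z fixed, v ∝ n^-1.
v(n=6)/v(n=1) = (6/1)^-1 = 1/6

1/6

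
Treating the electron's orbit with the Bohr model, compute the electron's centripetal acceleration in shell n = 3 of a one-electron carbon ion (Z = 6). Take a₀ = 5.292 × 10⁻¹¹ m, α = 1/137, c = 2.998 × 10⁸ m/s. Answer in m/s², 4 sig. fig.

2.413 × 10²³ m/s²

r = n²a₀/Z = 7.938 × 10⁻¹¹ m, v = Zαc/n = 4.377 × 10⁶ m/s
a = v²/r = (4.377 × 10⁶)² / 7.938 × 10⁻¹¹ = 2.413 × 10²³ m/s²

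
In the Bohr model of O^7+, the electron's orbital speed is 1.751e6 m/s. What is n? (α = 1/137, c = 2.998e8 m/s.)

v_n = Zαc/n ⇒ n = Zαc/v = 8 × 0.007299 × 2.998e8 / 1.751e6 ≈ 10.00
n = 10

10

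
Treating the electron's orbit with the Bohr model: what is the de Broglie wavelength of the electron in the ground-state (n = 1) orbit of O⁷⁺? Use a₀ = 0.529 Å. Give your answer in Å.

The Bohr quantisation condition is nλ = 2πr_n.
r_n = n²a₀/Z = 0.0661 Å
λ = 2πr_n/n = 2π·0.0661/1 = 0.415 Å

0.415 Å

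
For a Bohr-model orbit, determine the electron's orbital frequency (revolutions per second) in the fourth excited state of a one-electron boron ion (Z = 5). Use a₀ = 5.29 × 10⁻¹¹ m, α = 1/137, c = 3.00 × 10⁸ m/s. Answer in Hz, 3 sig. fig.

r = n²a₀/Z = 2.64 × 10⁻¹⁰ m, v = Zαc/n = 2.19 × 10⁶ m/s
f = v/(2πr) = 1.32 × 10¹⁵ Hz

1.32 × 10¹⁵ Hz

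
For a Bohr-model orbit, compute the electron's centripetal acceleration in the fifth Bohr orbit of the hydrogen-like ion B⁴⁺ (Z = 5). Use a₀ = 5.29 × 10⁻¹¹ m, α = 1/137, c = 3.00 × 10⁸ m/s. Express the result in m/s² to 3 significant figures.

1.81 × 10²² m/s²

r = n²a₀/Z = 2.64 × 10⁻¹⁰ m, v = Zαc/n = 2.19 × 10⁶ m/s
a = v²/r = (2.19 × 10⁶)² / 2.64 × 10⁻¹⁰ = 1.81 × 10²² m/s²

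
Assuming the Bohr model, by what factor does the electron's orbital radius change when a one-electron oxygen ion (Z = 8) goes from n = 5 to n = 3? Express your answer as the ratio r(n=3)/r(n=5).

9/25

r ∝ Z^-1 · n^2; with Z fixed, r ∝ n^2.
r(n=3)/r(n=5) = (3/5)^2 = 9/25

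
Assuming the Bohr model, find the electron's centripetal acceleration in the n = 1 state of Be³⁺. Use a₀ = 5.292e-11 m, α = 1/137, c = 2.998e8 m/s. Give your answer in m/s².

5.791e24 m/s²

r = n²a₀/Z = 1.323e-11 m, v = Zαc/n = 8.753e6 m/s
a = v²/r = (8.753e6)² / 1.323e-11 = 5.791e24 m/s²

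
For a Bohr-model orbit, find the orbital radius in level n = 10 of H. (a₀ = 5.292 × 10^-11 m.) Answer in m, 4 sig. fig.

r_n = n²a₀/Z = 10² × 5.292 × 10^-11 / 1
    = 100 × 5.292 × 10^-11 / 1 = 5.292 × 10^-9 m

5.292 × 10^-9 m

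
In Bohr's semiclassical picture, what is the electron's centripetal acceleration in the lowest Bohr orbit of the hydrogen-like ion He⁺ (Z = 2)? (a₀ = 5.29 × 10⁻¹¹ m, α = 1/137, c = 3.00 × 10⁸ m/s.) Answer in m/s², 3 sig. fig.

r = n²a₀/Z = 2.65 × 10⁻¹¹ m, v = Zαc/n = 4.38 × 10⁶ m/s
a = v²/r = (4.38 × 10⁶)² / 2.65 × 10⁻¹¹ = 7.25 × 10²³ m/s²

7.25 × 10²³ m/s²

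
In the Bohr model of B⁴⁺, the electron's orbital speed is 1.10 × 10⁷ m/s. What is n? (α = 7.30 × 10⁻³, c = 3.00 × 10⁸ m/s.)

1

v_n = Zαc/n ⇒ n = Zαc/v = 5 × 0.00730 × 3.00 × 10⁸ / 1.10 × 10⁷ ≈ 1.00
n = 1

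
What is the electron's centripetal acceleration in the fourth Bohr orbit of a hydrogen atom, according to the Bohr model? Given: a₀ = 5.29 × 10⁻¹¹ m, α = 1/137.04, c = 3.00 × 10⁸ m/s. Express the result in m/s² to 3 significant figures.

r = n²a₀/Z = 8.46 × 10⁻¹⁰ m, v = Zαc/n = 5.47 × 10⁵ m/s
a = v²/r = (5.47 × 10⁵)² / 8.46 × 10⁻¹⁰ = 3.54 × 10²⁰ m/s²

3.54 × 10²⁰ m/s²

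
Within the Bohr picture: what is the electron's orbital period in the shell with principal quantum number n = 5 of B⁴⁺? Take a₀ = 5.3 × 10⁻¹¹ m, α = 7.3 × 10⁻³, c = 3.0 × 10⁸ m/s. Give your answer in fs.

r = n²a₀/Z = 5²·5.3 × 10⁻¹¹/5 = 2.6 × 10⁻¹⁰ m
v = Zαc/n = 5·0.0073·3.0 × 10⁸/5 = 2.2 × 10⁶ m/s
T = 2πr/v = 7.6 × 10⁻¹⁶ s = 0.76 fs

0.76 fs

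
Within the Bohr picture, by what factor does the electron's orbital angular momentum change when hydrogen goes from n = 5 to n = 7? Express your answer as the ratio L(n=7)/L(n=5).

L = nℏ depends only on n, so L ∝ n.
L(n=7)/L(n=5) = (7/5)^1 = 7/5

7/5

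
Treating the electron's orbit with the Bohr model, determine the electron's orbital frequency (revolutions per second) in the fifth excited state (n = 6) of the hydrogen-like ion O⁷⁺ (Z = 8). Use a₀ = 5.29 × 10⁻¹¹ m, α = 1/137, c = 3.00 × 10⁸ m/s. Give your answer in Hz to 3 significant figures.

r = n²a₀/Z = 2.38 × 10⁻¹⁰ m, v = Zαc/n = 2.92 × 10⁶ m/s
f = v/(2πr) = 1.95 × 10¹⁵ Hz

1.95 × 10¹⁵ Hz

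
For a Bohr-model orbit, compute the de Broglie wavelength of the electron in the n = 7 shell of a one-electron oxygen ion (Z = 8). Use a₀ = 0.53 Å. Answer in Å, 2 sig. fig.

The Bohr quantisation condition is nλ = 2πr_n.
r_n = n²a₀/Z = 3.2 Å
λ = 2πr_n/n = 2π·3.2/7 = 2.9 Å

2.9 Å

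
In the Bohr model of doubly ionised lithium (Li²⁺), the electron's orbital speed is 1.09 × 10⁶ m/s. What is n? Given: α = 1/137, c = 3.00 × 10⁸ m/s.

6

v_n = Zαc/n ⇒ n = Zαc/v = 3 × 0.00730 × 3.00 × 10⁸ / 1.09 × 10⁶ ≈ 6.03
n = 6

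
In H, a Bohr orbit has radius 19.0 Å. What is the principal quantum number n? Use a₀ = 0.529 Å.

6

r_n = n²a₀/Z ⇒ n² = rZ/a₀ = 19.0 × 1 / 0.529 ≈ 35.92
n = 6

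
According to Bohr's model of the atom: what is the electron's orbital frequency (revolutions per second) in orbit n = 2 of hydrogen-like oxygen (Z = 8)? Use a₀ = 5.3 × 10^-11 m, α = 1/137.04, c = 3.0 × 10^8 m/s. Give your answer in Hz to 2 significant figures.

5.3 × 10^16 Hz

r = n²a₀/Z = 2.6 × 10^-11 m, v = Zαc/n = 8.8 × 10^6 m/s
f = v/(2πr) = 5.3 × 10^16 Hz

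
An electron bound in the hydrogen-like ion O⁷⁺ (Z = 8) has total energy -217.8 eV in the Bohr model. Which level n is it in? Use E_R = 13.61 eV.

2

E_n = −E_R Z²/n² ⇒ n² = E_R Z²/(−E_n) = 13.61 × 8² / 217.8 ≈ 4.00
n = 2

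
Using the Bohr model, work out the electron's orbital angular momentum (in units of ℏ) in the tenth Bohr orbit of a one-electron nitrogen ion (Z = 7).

10

L_n = nℏ, so L/ℏ = n = 10.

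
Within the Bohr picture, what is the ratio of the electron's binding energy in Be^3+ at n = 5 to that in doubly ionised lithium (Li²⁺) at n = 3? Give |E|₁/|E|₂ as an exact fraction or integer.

|E| ∝ Z^2 · n^-2
|E|₁/|E|₂ = (4/3)^2 · (5/3)^-2 = 16/25

16/25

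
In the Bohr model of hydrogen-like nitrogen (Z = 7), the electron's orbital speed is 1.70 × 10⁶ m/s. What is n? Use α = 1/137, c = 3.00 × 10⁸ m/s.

v_n = Zαc/n ⇒ n = Zαc/v = 7 × 0.00730 × 3.00 × 10⁸ / 1.70 × 10⁶ ≈ 9.02
n = 9

9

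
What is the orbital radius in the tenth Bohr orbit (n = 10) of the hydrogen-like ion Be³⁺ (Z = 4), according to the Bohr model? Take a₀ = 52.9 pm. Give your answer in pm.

r_n = n²a₀/Z = 10² × 52.9 / 4
    = 100 × 52.9 / 4 = 1320 pm

1320 pm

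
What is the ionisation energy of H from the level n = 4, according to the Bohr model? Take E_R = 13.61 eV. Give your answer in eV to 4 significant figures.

0.8506 eV

E_n = −E_R·Z²/n² = −13.61 × 1²/4² eV = -0.8506 eV
Ionisation energy = −E_n = 0.8506 eV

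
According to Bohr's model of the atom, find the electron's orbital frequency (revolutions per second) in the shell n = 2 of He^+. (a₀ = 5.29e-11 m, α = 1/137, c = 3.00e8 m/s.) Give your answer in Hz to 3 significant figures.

3.29e15 Hz

r = n²a₀/Z = 1.06e-10 m, v = Zαc/n = 2.19e6 m/s
f = v/(2πr) = 3.29e15 Hz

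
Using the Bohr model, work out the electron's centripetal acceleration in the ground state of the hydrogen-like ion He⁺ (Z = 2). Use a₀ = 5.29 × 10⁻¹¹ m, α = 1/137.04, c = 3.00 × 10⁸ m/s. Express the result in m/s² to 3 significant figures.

r = n²a₀/Z = 2.65 × 10⁻¹¹ m, v = Zαc/n = 4.38 × 10⁶ m/s
a = v²/r = (4.38 × 10⁶)² / 2.65 × 10⁻¹¹ = 7.25 × 10²³ m/s²

7.25 × 10²³ m/s²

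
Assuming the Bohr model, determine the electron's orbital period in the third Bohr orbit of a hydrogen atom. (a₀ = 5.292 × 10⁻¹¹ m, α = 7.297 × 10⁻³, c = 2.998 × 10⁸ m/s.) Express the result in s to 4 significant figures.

4.104 × 10⁻¹⁵ s

r = n²a₀/Z = 3²·5.292 × 10⁻¹¹/1 = 4.763 × 10⁻¹⁰ m
v = Zαc/n = 1·0.007297·2.998 × 10⁸/3 = 7.292 × 10⁵ m/s
T = 2πr/v = 4.104 × 10⁻¹⁵ s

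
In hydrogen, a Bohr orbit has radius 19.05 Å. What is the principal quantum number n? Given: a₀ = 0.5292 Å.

6

r_n = n²a₀/Z ⇒ n² = rZ/a₀ = 19.05 × 1 / 0.5292 ≈ 36.00
n = 6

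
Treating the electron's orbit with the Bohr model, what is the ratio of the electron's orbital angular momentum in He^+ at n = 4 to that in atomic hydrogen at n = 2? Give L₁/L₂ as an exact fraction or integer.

2

L = nℏ is independent of Z.
L₁/L₂ = n₁/n₂ = 4/2 = 2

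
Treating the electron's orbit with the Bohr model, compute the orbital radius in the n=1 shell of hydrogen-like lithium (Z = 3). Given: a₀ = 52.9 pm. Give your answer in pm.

r_n = n²a₀/Z = 1² × 52.9 / 3
    = 1 × 52.9 / 3 = 17.6 pm

17.6 pm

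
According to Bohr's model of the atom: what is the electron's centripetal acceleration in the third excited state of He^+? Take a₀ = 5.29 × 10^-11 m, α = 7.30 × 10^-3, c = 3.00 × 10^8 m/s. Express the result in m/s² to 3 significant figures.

r = n²a₀/Z = 4.23 × 10^-10 m, v = Zαc/n = 1.09 × 10^6 m/s
a = v²/r = (1.09 × 10^6)² / 4.23 × 10^-10 = 2.83 × 10^21 m/s²

2.83 × 10^21 m/s²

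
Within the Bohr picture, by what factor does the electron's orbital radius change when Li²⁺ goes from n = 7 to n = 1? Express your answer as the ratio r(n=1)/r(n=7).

1/49

r ∝ Z^-1 · n^2; with Z fixed, r ∝ n^2.
r(n=1)/r(n=7) = (1/7)^2 = 1/49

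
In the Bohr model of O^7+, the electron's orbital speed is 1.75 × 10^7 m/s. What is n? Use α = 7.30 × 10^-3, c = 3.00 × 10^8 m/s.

1

v_n = Zαc/n ⇒ n = Zαc/v = 8 × 0.00730 × 3.00 × 10^8 / 1.75 × 10^7 ≈ 1.00
n = 1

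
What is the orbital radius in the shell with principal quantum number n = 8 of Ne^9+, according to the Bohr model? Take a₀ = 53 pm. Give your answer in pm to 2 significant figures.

r_n = n²a₀/Z = 8² × 53 / 10
    = 64 × 53 / 10 = 340 pm

340 pm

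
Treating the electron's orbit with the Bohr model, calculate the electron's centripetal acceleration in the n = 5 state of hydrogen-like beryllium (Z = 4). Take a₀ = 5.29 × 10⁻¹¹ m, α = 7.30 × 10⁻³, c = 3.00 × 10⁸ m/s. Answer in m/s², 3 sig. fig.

r = n²a₀/Z = 3.31 × 10⁻¹⁰ m, v = Zαc/n = 1.75 × 10⁶ m/s
a = v²/r = (1.75 × 10⁶)² / 3.31 × 10⁻¹⁰ = 9.28 × 10²¹ m/s²

9.28 × 10²¹ m/s²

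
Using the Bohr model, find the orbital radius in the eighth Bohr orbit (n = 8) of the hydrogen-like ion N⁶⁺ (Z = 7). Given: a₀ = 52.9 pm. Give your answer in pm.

r_n = n²a₀/Z = 8² × 52.9 / 7
    = 64 × 52.9 / 7 = 484 pm

484 pm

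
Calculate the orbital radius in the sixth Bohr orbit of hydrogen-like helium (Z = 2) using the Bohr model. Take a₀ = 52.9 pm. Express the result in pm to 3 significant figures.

r_n = n²a₀/Z = 6² × 52.9 / 2
    = 36 × 52.9 / 2 = 952 pm

952 pm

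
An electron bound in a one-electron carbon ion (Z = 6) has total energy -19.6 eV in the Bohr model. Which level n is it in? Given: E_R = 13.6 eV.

5

E_n = −E_R Z²/n² ⇒ n² = E_R Z²/(−E_n) = 13.6 × 6² / 19.6 ≈ 24.98
n = 5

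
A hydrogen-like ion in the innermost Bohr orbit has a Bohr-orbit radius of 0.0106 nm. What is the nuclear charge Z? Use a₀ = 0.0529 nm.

r_n = n²a₀/Z ⇒ Z = n²a₀/r = 1² × 0.0529 / 0.0106 ≈ 4.99
Z = 5

5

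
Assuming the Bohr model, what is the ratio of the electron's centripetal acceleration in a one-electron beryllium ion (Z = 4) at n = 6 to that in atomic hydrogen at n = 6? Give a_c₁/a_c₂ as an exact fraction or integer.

a_c ∝ Z^3 · n^-4
a_c₁/a_c₂ = (4/1)^3 · (6/6)^-4 = 64

64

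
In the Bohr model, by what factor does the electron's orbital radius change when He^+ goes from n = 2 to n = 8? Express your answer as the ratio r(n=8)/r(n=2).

16

r ∝ Z^-1 · n^2; with Z fixed, r ∝ n^2.
r(n=8)/r(n=2) = (8/2)^2 = 16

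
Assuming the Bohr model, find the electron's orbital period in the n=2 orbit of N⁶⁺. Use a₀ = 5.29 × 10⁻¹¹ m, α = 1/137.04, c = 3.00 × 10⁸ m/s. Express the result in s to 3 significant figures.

2.48 × 10⁻¹⁷ s

r = n²a₀/Z = 2²·5.29 × 10⁻¹¹/7 = 3.02 × 10⁻¹¹ m
v = Zαc/n = 7·0.00730·3.00 × 10⁸/2 = 7.66 × 10⁶ m/s
T = 2πr/v = 2.48 × 10⁻¹⁷ s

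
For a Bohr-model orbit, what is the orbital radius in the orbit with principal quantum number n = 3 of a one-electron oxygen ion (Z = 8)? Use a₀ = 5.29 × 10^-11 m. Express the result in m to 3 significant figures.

5.95 × 10^-11 m

r_n = n²a₀/Z = 3² × 5.29 × 10^-11 / 8
    = 9 × 5.29 × 10^-11 / 8 = 5.95 × 10^-11 m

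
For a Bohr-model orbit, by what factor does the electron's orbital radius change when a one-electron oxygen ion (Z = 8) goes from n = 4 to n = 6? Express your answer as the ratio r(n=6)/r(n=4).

r ∝ Z^-1 · n^2; with Z fixed, r ∝ n^2.
r(n=6)/r(n=4) = (6/4)^2 = 9/4

9/4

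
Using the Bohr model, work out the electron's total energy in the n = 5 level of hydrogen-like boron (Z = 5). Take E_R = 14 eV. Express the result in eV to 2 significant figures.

-14 eV

E_n = −E_R·Z²/n² = −14 × 5²/5² = -14 eV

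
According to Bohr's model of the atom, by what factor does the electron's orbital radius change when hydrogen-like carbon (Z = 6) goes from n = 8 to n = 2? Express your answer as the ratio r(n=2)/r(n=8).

1/16

r ∝ Z^-1 · n^2; with Z fixed, r ∝ n^2.
r(n=2)/r(n=8) = (2/8)^2 = 1/16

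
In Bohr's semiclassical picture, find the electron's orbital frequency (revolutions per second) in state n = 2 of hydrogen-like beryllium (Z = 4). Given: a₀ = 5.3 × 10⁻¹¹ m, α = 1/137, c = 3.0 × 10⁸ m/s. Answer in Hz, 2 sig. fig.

1.3 × 10¹⁶ Hz

r = n²a₀/Z = 5.3 × 10⁻¹¹ m, v = Zαc/n = 4.4 × 10⁶ m/s
f = v/(2πr) = 1.3 × 10¹⁶ Hz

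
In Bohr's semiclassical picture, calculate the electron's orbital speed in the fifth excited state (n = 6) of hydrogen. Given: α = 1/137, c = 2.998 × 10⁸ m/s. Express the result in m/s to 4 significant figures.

v_n = Zαc/n = 1 × 0.007299 × 2.998 × 10⁸ / 6
    = 3.647 × 10⁵ m/s

3.647 × 10⁵ m/s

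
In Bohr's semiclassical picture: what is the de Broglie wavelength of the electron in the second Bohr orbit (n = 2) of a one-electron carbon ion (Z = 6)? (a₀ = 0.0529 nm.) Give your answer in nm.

The Bohr quantisation condition is nλ = 2πr_n.
r_n = n²a₀/Z = 0.0353 nm
λ = 2πr_n/n = 2π·0.0353/2 = 0.111 nm

0.111 nm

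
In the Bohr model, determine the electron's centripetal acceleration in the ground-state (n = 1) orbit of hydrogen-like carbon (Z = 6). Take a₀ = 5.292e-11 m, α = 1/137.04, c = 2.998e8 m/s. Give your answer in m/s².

1.953e25 m/s²

r = n²a₀/Z = 8.820e-12 m, v = Zαc/n = 1.313e7 m/s
a = v²/r = (1.313e7)² / 8.820e-12 = 1.953e25 m/s²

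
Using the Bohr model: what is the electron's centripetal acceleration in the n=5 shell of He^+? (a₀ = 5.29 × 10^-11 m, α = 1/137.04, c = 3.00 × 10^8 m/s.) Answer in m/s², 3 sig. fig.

1.16 × 10^21 m/s²

r = n²a₀/Z = 6.61 × 10^-10 m, v = Zαc/n = 8.76 × 10^5 m/s
a = v²/r = (8.76 × 10^5)² / 6.61 × 10^-10 = 1.16 × 10^21 m/s²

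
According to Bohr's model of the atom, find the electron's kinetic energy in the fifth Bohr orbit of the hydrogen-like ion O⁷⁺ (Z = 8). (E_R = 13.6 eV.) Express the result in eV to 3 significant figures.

For a Coulomb orbit the virial theorem gives K = −E_n.
E_n = −E_R·Z²/n², so K = E_R·Z²/n² = 13.6 × 8²/5² = 34.8 eV

34.8 eV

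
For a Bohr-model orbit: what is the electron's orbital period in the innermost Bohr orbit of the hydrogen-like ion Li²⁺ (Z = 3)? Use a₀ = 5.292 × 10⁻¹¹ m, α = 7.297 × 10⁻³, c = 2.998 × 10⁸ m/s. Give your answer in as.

16.89 as

r = n²a₀/Z = 1²·5.292 × 10⁻¹¹/3 = 1.764 × 10⁻¹¹ m
v = Zαc/n = 3·0.007297·2.998 × 10⁸/1 = 6.563 × 10⁶ m/s
T = 2πr/v = 1.689 × 10⁻¹⁷ s = 16.89 as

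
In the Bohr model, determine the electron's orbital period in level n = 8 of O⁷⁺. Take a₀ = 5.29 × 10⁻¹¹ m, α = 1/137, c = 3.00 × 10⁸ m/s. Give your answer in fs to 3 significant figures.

1.21 fs

r = n²a₀/Z = 8²·5.29 × 10⁻¹¹/8 = 4.23 × 10⁻¹⁰ m
v = Zαc/n = 8·0.00730·3.00 × 10⁸/8 = 2.19 × 10⁶ m/s
T = 2πr/v = 1.21 × 10⁻¹⁵ s = 1.21 fs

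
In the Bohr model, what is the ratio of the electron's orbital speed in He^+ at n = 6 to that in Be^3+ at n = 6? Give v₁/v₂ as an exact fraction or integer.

v ∝ Z^1 · n^-1
v₁/v₂ = (2/4)^1 · (6/6)^-1 = 1/2

1/2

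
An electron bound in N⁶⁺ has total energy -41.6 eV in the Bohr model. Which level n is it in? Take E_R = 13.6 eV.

E_n = −E_R Z²/n² ⇒ n² = E_R Z²/(−E_n) = 13.6 × 7² / 41.6 ≈ 16.02
n = 4

4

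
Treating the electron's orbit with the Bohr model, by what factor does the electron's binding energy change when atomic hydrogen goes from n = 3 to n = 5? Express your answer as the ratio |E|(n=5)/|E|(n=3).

9/25

|E| ∝ Z^2 · n^-2; with Z fixed, |E| ∝ n^-2.
|E|(n=5)/|E|(n=3) = (5/3)^-2 = 9/25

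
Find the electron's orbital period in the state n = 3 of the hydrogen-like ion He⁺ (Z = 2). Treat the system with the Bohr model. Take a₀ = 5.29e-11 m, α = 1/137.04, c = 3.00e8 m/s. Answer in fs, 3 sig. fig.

1.02 fs

r = n²a₀/Z = 3²·5.29e-11/2 = 2.38e-10 m
v = Zαc/n = 2·0.00730·3.00e8/3 = 1.46e6 m/s
T = 2πr/v = 1.02e-15 s = 1.02 fs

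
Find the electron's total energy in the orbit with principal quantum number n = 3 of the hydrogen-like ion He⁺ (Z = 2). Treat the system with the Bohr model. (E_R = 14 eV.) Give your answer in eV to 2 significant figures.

E_n = −E_R·Z²/n² = −14 × 2²/3² = -6.2 eV

-6.2 eV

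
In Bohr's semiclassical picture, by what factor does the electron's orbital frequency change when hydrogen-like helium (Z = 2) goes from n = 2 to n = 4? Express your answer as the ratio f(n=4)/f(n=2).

1/8

f ∝ Z^2 · n^-3; with Z fixed, f ∝ n^-3.
f(n=4)/f(n=2) = (4/2)^-3 = 1/8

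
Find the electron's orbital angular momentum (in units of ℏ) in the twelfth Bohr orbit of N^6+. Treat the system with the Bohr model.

L_n = nℏ, so L/ℏ = n = 12.

12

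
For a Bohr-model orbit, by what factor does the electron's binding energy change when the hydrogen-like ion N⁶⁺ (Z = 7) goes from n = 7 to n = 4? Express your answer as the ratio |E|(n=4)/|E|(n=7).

49/16

|E| ∝ Z^2 · n^-2; with Z fixed, |E| ∝ n^-2.
|E|(n=4)/|E|(n=7) = (4/7)^-2 = 49/16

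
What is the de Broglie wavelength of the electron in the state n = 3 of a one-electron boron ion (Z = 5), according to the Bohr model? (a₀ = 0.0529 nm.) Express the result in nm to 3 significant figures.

0.199 nm

The Bohr quantisation condition is nλ = 2πr_n.
r_n = n²a₀/Z = 0.0952 nm
λ = 2πr_n/n = 2π·0.0952/3 = 0.199 nm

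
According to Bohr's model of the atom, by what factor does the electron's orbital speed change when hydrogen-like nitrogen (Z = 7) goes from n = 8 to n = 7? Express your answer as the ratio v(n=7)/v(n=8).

v ∝ Z^1 · n^-1; with Z fixed, v ∝ n^-1.
v(n=7)/v(n=8) = (7/8)^-1 = 8/7

8/7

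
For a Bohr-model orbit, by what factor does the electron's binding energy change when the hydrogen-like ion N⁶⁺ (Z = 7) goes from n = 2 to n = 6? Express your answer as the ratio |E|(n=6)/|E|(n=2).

1/9

|E| ∝ Z^2 · n^-2; with Z fixed, |E| ∝ n^-2.
|E|(n=6)/|E|(n=2) = (6/2)^-2 = 1/9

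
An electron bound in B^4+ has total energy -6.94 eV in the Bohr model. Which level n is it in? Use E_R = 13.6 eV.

7

E_n = −E_R Z²/n² ⇒ n² = E_R Z²/(−E_n) = 13.6 × 5² / 6.94 ≈ 48.99
n = 7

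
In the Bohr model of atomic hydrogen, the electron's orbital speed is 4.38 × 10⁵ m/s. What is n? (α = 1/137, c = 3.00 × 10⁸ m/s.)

5

v_n = Zαc/n ⇒ n = Zαc/v = 1 × 0.00730 × 3.00 × 10⁸ / 4.38 × 10⁵ ≈ 5.00
n = 5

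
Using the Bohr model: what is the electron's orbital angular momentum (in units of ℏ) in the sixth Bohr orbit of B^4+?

L_n = nℏ, so L/ℏ = n = 6.

6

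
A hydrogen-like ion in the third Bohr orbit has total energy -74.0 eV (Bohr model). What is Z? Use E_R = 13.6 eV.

E_n = −E_R Z²/n² ⇒ Z² = −E_n n²/E_R = 74.0 × 3² / 13.6 ≈ 48.97
Z = 7

7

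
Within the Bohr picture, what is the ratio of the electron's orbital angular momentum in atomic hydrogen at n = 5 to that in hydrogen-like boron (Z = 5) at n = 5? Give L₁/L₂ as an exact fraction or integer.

1

L = nℏ is independent of Z.
L₁/L₂ = n₁/n₂ = 5/5 = 1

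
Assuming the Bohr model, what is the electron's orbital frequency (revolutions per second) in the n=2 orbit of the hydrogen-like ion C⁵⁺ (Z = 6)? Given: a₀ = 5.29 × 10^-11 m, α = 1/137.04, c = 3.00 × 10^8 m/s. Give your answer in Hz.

2.96 × 10^16 Hz

r = n²a₀/Z = 3.53 × 10^-11 m, v = Zαc/n = 6.57 × 10^6 m/s
f = v/(2πr) = 2.96 × 10^16 Hz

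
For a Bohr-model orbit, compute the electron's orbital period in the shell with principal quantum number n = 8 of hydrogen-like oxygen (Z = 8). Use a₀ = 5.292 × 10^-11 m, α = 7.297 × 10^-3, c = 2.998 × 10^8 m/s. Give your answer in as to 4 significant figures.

1216 as

r = n²a₀/Z = 8²·5.292 × 10^-11/8 = 4.234 × 10^-10 m
v = Zαc/n = 8·0.007297·2.998 × 10^8/8 = 2.188 × 10^6 m/s
T = 2πr/v = 1.216 × 10^-15 s = 1216 as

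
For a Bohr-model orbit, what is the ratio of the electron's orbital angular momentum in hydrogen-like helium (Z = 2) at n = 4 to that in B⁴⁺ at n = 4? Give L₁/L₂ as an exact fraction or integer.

1

L = nℏ is independent of Z.
L₁/L₂ = n₁/n₂ = 4/4 = 1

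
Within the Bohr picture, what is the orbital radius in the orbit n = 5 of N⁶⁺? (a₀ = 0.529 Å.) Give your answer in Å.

r_n = n²a₀/Z = 5² × 0.529 / 7
    = 25 × 0.529 / 7 = 1.89 Å

1.89 Å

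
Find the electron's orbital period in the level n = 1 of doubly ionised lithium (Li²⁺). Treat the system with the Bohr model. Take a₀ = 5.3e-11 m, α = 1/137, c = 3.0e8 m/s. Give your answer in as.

r = n²a₀/Z = 1²·5.3e-11/3 = 1.8e-11 m
v = Zαc/n = 3·0.0073·3.0e8/1 = 6.6e6 m/s
T = 2πr/v = 1.7e-17 s = 17 as

17 as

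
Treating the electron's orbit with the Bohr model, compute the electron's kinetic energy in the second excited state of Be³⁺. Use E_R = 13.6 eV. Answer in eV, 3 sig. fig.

24.2 eV

For a Coulomb orbit the virial theorem gives K = −E_n.
E_n = −E_R·Z²/n², so K = E_R·Z²/n² = 13.6 × 4²/3² = 24.2 eV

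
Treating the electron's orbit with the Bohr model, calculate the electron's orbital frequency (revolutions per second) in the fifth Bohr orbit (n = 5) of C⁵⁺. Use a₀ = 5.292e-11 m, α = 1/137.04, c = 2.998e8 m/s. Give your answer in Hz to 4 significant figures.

r = n²a₀/Z = 2.205e-10 m, v = Zαc/n = 2.625e6 m/s
f = v/(2πr) = 1.895e15 Hz

1.895e15 Hz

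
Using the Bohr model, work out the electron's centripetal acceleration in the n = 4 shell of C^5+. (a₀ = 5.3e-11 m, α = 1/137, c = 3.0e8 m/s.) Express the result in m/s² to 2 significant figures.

7.6e22 m/s²

r = n²a₀/Z = 1.4e-10 m, v = Zαc/n = 3.3e6 m/s
a = v²/r = (3.3e6)² / 1.4e-10 = 7.6e22 m/s²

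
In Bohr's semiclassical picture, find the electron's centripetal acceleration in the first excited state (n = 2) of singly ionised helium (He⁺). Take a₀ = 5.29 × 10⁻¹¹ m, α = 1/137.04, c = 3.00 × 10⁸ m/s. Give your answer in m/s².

r = n²a₀/Z = 1.06 × 10⁻¹⁰ m, v = Zαc/n = 2.19 × 10⁶ m/s
a = v²/r = (2.19 × 10⁶)² / 1.06 × 10⁻¹⁰ = 4.53 × 10²² m/s²

4.53 × 10²² m/s²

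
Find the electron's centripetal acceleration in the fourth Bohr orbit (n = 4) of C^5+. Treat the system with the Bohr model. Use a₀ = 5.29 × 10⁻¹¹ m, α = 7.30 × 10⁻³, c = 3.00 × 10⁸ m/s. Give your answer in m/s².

r = n²a₀/Z = 1.41 × 10⁻¹⁰ m, v = Zαc/n = 3.29 × 10⁶ m/s
a = v²/r = (3.29 × 10⁶)² / 1.41 × 10⁻¹⁰ = 7.65 × 10²² m/s²

7.65 × 10²² m/s²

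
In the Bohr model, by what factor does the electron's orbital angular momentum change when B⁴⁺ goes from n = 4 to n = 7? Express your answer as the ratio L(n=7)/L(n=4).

7/4

L = nℏ depends only on n, so L ∝ n.
L(n=7)/L(n=4) = (7/4)^1 = 7/4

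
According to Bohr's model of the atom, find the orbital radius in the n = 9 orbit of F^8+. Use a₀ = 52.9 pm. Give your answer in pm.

r_n = n²a₀/Z = 9² × 52.9 / 9
    = 81 × 52.9 / 9 = 476 pm

476 pm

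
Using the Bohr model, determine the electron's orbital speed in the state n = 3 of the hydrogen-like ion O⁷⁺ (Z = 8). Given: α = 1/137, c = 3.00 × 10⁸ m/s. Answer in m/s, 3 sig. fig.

5.84 × 10⁶ m/s

v_n = Zαc/n = 8 × 0.00730 × 3.00 × 10⁸ / 3
    = 5.84 × 10⁶ m/s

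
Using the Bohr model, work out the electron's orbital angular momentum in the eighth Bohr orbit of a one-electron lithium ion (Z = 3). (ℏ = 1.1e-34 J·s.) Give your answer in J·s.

L_n = nℏ = 8 × 1.1e-34 = 8.8e-34 J·s

8.8e-34 J·s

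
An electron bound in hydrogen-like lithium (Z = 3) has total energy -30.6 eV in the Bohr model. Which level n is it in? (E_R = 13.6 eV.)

E_n = −E_R Z²/n² ⇒ n² = E_R Z²/(−E_n) = 13.6 × 3² / 30.6 ≈ 4.00
n = 2

2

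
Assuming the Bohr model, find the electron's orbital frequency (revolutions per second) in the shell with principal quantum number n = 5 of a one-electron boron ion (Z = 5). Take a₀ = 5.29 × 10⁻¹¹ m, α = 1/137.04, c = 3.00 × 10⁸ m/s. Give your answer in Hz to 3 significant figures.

1.32 × 10¹⁵ Hz

r = n²a₀/Z = 2.64 × 10⁻¹⁰ m, v = Zαc/n = 2.19 × 10⁶ m/s
f = v/(2πr) = 1.32 × 10¹⁵ Hz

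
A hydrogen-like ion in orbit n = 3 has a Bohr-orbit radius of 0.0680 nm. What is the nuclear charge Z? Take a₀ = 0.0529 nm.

7

r_n = n²a₀/Z ⇒ Z = n²a₀/r = 3² × 0.0529 / 0.0680 ≈ 7.00
Z = 7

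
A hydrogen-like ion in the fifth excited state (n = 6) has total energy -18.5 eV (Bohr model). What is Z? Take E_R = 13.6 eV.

E_n = −E_R Z²/n² ⇒ Z² = −E_n n²/E_R = 18.5 × 6² / 13.6 ≈ 48.97
Z = 7

7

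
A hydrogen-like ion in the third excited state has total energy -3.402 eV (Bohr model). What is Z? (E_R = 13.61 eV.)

2

E_n = −E_R Z²/n² ⇒ Z² = −E_n n²/E_R = 3.402 × 4² / 13.61 ≈ 4.00
Z = 2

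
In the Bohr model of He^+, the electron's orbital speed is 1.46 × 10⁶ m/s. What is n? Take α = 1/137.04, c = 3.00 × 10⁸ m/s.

v_n = Zαc/n ⇒ n = Zαc/v = 2 × 0.00730 × 3.00 × 10⁸ / 1.46 × 10⁶ ≈ 3.00
n = 3

3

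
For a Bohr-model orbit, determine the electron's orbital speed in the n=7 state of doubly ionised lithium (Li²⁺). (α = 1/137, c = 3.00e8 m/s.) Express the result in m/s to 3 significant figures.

9.38e5 m/s

v_n = Zαc/n = 3 × 0.00730 × 3.00e8 / 7
    = 9.38e5 m/s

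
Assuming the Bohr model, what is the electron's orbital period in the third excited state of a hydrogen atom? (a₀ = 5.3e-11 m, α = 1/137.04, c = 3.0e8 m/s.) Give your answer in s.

9.7e-15 s

r = n²a₀/Z = 4²·5.3e-11/1 = 8.5e-10 m
v = Zαc/n = 1·0.0073·3.0e8/4 = 5.5e5 m/s
T = 2πr/v = 9.7e-15 s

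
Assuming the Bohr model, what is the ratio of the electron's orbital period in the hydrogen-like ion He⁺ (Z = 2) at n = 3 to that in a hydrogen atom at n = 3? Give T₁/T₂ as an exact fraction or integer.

1/4

T ∝ Z^-2 · n^3
T₁/T₂ = (2/1)^-2 · (3/3)^3 = 1/4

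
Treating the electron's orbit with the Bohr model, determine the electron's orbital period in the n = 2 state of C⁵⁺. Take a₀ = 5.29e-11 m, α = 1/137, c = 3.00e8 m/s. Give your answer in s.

r = n²a₀/Z = 2²·5.29e-11/6 = 3.53e-11 m
v = Zαc/n = 6·0.00730·3.00e8/2 = 6.57e6 m/s
T = 2πr/v = 3.37e-17 s

3.37e-17 s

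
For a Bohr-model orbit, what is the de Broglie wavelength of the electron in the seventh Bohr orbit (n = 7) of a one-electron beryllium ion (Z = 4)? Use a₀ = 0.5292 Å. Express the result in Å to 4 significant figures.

The Bohr quantisation condition is nλ = 2πr_n.
r_n = n²a₀/Z = 6.483 Å
λ = 2πr_n/n = 2π·6.483/7 = 5.819 Å

5.819 Å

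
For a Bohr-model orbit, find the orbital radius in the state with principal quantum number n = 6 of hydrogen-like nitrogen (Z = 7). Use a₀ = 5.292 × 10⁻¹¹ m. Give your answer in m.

r_n = n²a₀/Z = 6² × 5.292 × 10⁻¹¹ / 7
    = 36 × 5.292 × 10⁻¹¹ / 7 = 2.722 × 10⁻¹⁰ m

2.722 × 10⁻¹⁰ m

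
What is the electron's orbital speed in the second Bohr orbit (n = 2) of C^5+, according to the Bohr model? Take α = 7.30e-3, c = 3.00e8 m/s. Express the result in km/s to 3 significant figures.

6570 km/s

v_n = Zαc/n = 6 × 0.00730 × 3.00e8 / 2
    = 6570 km/s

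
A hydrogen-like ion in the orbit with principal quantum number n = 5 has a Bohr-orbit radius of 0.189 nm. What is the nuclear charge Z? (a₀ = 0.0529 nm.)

7

r_n = n²a₀/Z ⇒ Z = n²a₀/r = 5² × 0.0529 / 0.189 ≈ 7.00
Z = 7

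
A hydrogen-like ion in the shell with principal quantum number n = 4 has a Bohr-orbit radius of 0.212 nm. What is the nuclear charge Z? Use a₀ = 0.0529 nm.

4

r_n = n²a₀/Z ⇒ Z = n²a₀/r = 4² × 0.0529 / 0.212 ≈ 3.99
Z = 4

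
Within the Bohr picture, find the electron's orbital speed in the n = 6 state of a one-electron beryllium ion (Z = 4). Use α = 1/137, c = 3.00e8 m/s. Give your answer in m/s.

v_n = Zαc/n = 4 × 0.00730 × 3.00e8 / 6
    = 1.46e6 m/s

1.46e6 m/s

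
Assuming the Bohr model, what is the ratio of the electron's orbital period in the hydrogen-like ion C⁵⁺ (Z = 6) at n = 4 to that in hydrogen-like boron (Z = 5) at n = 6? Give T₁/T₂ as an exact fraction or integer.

T ∝ Z^-2 · n^3
T₁/T₂ = (6/5)^-2 · (4/6)^3 = 50/243

50/243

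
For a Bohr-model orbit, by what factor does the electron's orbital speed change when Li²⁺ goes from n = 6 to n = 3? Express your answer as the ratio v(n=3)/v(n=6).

v ∝ Z^1 · n^-1; with Z fixed, v ∝ n^-1.
v(n=3)/v(n=6) = (3/6)^-1 = 2

2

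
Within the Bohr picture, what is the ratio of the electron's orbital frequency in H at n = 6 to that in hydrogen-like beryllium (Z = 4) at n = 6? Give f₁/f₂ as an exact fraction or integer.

f ∝ Z^2 · n^-3
f₁/f₂ = (1/4)^2 · (6/6)^-3 = 1/16

1/16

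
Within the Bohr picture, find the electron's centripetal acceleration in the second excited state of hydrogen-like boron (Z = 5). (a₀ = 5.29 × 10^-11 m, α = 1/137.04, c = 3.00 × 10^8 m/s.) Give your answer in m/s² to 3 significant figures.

1.40 × 10^23 m/s²

r = n²a₀/Z = 9.52 × 10^-11 m, v = Zαc/n = 3.65 × 10^6 m/s
a = v²/r = (3.65 × 10^6)² / 9.52 × 10^-11 = 1.40 × 10^23 m/s²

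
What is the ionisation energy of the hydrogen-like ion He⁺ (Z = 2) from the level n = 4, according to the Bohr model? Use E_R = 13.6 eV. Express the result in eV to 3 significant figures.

3.40 eV

E_n = −E_R·Z²/n² = −13.6 × 2²/4² eV = -3.40 eV
Ionisation energy = −E_n = 3.40 eV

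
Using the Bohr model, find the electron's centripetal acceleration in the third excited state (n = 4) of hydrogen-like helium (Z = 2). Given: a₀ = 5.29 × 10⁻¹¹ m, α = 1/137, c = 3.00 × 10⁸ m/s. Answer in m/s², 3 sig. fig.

r = n²a₀/Z = 4.23 × 10⁻¹⁰ m, v = Zαc/n = 1.09 × 10⁶ m/s
a = v²/r = (1.09 × 10⁶)² / 4.23 × 10⁻¹⁰ = 2.83 × 10²¹ m/s²

2.83 × 10²¹ m/s²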